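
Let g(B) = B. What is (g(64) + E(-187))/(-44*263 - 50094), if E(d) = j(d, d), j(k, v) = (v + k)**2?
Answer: -69970/30833 ≈ -2.2693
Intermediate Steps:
j(k, v) = (k + v)**2
E(d) = 4*d**2 (E(d) = (d + d)**2 = (2*d)**2 = 4*d**2)
(g(64) + E(-187))/(-44*263 - 50094) = (64 + 4*(-187)**2)/(-44*263 - 50094) = (64 + 4*34969)/(-11572 - 50094) = (64 + 139876)/(-61666) = 139940*(-1/61666) = -69970/30833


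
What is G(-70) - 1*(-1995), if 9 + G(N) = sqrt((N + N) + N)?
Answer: 1986 + I*sqrt(210) ≈ 1986.0 + 14.491*I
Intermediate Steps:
G(N) = -9 + sqrt(3)*sqrt(N) (G(N) = -9 + sqrt((N + N) + N) = -9 + sqrt(2*N + N) = -9 + sqrt(3*N) = -9 + sqrt(3)*sqrt(N))
G(-70) - 1*(-1995) = (-9 + sqrt(3)*sqrt(-70)) - 1*(-1995) = (-9 + sqrt(3)*(I*sqrt(70))) + 1995 = (-9 + I*sqrt(210)) + 1995 = 1986 + I*sqrt(210)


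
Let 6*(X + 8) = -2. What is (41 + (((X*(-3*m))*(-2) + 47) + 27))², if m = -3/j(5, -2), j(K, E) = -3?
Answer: 4225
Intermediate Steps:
X = -25/3 (X = -8 + (⅙)*(-2) = -8 - ⅓ = -25/3 ≈ -8.3333)
m = 1 (m = -3/(-3) = -3*(-⅓) = 1)
(41 + (((X*(-3*m))*(-2) + 47) + 27))² = (41 + ((-(-25)*(-2) + 47) + 27))² = (41 + ((-25/3*(-3)*(-2) + 47) + 27))² = (41 + ((25*(-2) + 47) + 27))² = (41 + ((-50 + 47) + 27))² = (41 + (-3 + 27))² = (41 + 24)² = 65² = 4225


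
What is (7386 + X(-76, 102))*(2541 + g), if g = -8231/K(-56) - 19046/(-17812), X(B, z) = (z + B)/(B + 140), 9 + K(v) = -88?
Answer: 536395664154335/27644224 ≈ 1.9404e+7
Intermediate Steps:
K(v) = -97 (K(v) = -9 - 88 = -97)
X(B, z) = (B + z)/(140 + B)
g = 74229017/863882 (g = -8231/(-97) - 19046/(-17812) = -8231*(-1/97) - 19046*(-1/17812) = 8231/97 + 9523/8906 = 74229017/863882 ≈ 85.925)
(7386 + X(-76, 102))*(2541 + g) = (7386 + (-76 + 102)/(140 - 76))*(2541 + 74229017/863882) = (7386 + 26/64)*(2269353179/863882) = (7386 + (1/64)*26)*(2269353179/863882) = (7386 + 13/32)*(2269353179/863882) = (236365/32)*(2269353179/863882) = 536395664154335/27644224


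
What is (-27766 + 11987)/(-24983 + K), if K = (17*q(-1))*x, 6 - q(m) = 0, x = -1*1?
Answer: 15779/25085 ≈ 0.62902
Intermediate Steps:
x = -1
q(m) = 6 (q(m) = 6 - 1*0 = 6 + 0 = 6)
K = -102 (K = (17*6)*(-1) = 102*(-1) = -102)
(-27766 + 11987)/(-24983 + K) = (-27766 + 11987)/(-24983 - 102) = -15779/(-25085) = -15779*(-1/25085) = 15779/25085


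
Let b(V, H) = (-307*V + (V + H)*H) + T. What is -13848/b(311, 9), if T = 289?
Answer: 3462/23077 ≈ 0.15002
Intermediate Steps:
b(V, H) = 289 - 307*V + H*(H + V) (b(V, H) = (-307*V + (V + H)*H) + 289 = (-307*V + (H + V)*H) + 289 = (-307*V + H*(H + V)) + 289 = 289 - 307*V + H*(H + V))
-13848/b(311, 9) = -13848/(289 + 9**2 - 307*311 + 9*311) = -13848/(289 + 81 - 95477 + 2799) = -13848/(-92308) = -13848*(-1/92308) = 3462/23077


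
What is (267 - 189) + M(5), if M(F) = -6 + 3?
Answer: 75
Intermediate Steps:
M(F) = -3
(267 - 189) + M(5) = (267 - 189) - 3 = 78 - 3 = 75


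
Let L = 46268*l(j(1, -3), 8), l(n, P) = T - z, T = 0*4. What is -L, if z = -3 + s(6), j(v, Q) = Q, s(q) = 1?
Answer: -92536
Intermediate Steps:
T = 0
z = -2 (z = -3 + 1 = -2)
l(n, P) = 2 (l(n, P) = 0 - 1*(-2) = 0 + 2 = 2)
L = 92536 (L = 46268*2 = 92536)
-L = -1*92536 = -92536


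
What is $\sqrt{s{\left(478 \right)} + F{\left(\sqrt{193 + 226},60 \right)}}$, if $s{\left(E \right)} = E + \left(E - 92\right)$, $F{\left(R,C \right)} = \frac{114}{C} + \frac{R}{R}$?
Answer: $\frac{\sqrt{86690}}{10} \approx 29.443$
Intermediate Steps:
$F{\left(R,C \right)} = 1 + \frac{114}{C}$ ($F{\left(R,C \right)} = \frac{114}{C} + 1 = 1 + \frac{114}{C}$)
$s{\left(E \right)} = -92 + 2 E$ ($s{\left(E \right)} = E + \left(-92 + E\right) = -92 + 2 E$)
$\sqrt{s{\left(478 \right)} + F{\left(\sqrt{193 + 226},60 \right)}} = \sqrt{\left(-92 + 2 \cdot 478\right) + \frac{114 + 60}{60}} = \sqrt{\left(-92 + 956\right) + \frac{1}{60} \cdot 174} = \sqrt{864 + \frac{29}{10}} = \sqrt{\frac{8669}{10}} = \frac{\sqrt{86690}}{10}$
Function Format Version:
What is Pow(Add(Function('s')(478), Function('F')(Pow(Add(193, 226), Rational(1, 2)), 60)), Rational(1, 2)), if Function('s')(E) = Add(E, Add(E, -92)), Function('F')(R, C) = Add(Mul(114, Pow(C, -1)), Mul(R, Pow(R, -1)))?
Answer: Mul(Rational(1, 10), Pow(86690, Rational(1, 2))) ≈ 29.443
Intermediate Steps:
Function('F')(R, C) = Add(1, Mul(114, Pow(C, -1))) (Function('F')(R, C) = Add(Mul(114, Pow(C, -1)), 1) = Add(1, Mul(114, Pow(C, -1))))
Function('s')(E) = Add(-92, Mul(2, E)) (Function('s')(E) = Add(E, Add(-92, E)) = Add(-92, Mul(2, E)))
Pow(Add(Function('s')(478), Function('F')(Pow(Add(193, 226), Rational(1, 2)), 60)), Rational(1, 2)) = Pow(Add(Add(-92, Mul(2, 478)), Mul(Pow(60, -1), Add(114, 60))), Rational(1, 2)) = Pow(Add(Add(-92, 956), Mul(Rational(1, 60), 174)), Rational(1, 2)) = Pow(Add(864, Rational(29, 10)), Rational(1, 2)) = Pow(Rational(8669, 10), Rational(1, 2)) = Mul(Rational(1, 10), Pow(86690, Rational(1, 2)))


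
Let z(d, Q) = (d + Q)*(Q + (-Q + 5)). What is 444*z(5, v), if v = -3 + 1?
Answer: 6660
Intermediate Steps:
v = -2
z(d, Q) = 5*Q + 5*d (z(d, Q) = (Q + d)*(Q + (5 - Q)) = (Q + d)*5 = 5*Q + 5*d)
444*z(5, v) = 444*(5*(-2) + 5*5) = 444*(-10 + 25) = 444*15 = 6660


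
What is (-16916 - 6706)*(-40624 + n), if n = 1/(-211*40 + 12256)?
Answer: 610318397471/636 ≈ 9.5962e+8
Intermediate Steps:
n = 1/3816 (n = 1/(-8440 + 12256) = 1/3816 ≈ 0.00026205)
(-16916 - 6706)*(-40624 + n) = (-16916 - 6706)*(-40624 + 1/3816) = -23622*(-155021183/3816) = 610318397471/636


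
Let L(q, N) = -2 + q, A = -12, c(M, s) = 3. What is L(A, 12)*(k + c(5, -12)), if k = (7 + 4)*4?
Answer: -658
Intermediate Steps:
k = 44 (k = 11*4 = 44)
L(A, 12)*(k + c(5, -12)) = (-2 - 12)*(44 + 3) = -14*47 = -658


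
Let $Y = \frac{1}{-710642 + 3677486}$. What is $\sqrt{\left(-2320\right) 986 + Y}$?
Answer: $\frac{i \sqrt{5033781159633009969}}{1483422} \approx 1512.5 i$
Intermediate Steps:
$Y = \frac{1}{2966844} \approx 3.3706 \cdot 10^{-7}$
$\sqrt{\left(-2320\right) 986 + Y} = \sqrt{\left(-2320\right) 986 + \frac{1}{2966844}} = \sqrt{-2287520 + \frac{1}{2966844}} = \sqrt{- \frac{6786714986879}{2966844}} = \frac{i \sqrt{5033781159633009969}}{1483422}$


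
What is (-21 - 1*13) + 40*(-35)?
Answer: -1434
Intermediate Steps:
(-21 - 1*13) + 40*(-35) = (-21 - 13) - 1400 = -34 - 1400 = -1434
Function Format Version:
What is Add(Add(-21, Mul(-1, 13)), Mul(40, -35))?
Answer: -1434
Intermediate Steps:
Add(Add(-21, Mul(-1, 13)), Mul(40, -35)) = Add(Add(-21, -13), -1400) = Add(-34, -1400) = -1434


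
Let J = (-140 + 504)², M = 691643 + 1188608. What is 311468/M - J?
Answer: -249125425028/1880251 ≈ -1.3250e+5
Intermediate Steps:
M = 1880251
J = 132496 (J = 364² = 132496)
311468/M - J = 311468/1880251 - 1*132496 = 311468*(1/1880251) - 132496 = 311468/1880251 - 132496 = -249125425028/1880251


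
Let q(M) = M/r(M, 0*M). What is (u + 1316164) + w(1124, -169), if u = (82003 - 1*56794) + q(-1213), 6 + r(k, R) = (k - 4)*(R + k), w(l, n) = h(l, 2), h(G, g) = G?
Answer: 1981814207642/1476215 ≈ 1.3425e+6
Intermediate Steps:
w(l, n) = l
r(k, R) = -6 + (-4 + k)*(R + k) (r(k, R) = -6 + (k - 4)*(R + k) = -6 + (-4 + k)*(R + k))
q(M) = M/(-6 + M² - 4*M) (q(M) = M/(-6 + M² - 0*M - 4*M + (0*M)*M) = M/(-6 + M² - 4*0 - 4*M + 0*M) = M/(-6 + M² + 0 - 4*M + 0) = M/(-6 + M² - 4*M))
u = 37213902722/1476215 (u = (82003 - 1*56794) - 1213/(-6 + (-1213)² - 4*(-1213)) = (82003 - 56794) - 1213/(-6 + 1471369 + 4852) = 25209 - 1213/1476215 = 37213902722/1476215 ≈ 25209.)
(u + 1316164) + w(1124, -169) = (37213902722/1476215 + 1316164) + 1124 = 1980154941982/1476215 + 1124 = 1981814207642/1476215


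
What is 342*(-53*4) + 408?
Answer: -72096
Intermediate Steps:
342*(-53*4) + 408 = 342*(-212) + 408 = -72504 + 408 = -72096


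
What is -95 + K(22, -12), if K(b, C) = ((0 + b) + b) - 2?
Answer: -53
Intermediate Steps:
K(b, C) = -2 + 2*b (K(b, C) = (b + b) - 2 = 2*b - 2 = -2 + 2*b)
-95 + K(22, -12) = -95 + (-2 + 2*22) = -95 + (-2 + 44) = -95 + 42 = -53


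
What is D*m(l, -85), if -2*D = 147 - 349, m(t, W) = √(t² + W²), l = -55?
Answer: 505*√410 ≈ 10225.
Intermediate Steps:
m(t, W) = √(W² + t²)
D = 101 (D = -(147 - 349)/2 = -½*(-202) = 101)
D*m(l, -85) = 101*√((-85)² + (-55)²) = 101*√(7225 + 3025) = 101*√10250 = 101*(5*√410) = 505*√410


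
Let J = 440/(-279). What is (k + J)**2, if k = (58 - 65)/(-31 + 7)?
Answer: 8231161/4981824 ≈ 1.6522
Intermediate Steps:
J = -440/279 (J = 440*(-1/279) = -440/279 ≈ -1.5771)
k = 7/24 (k = -7/(-24) = -7*(-1/24) = 7/24 ≈ 0.29167)
(k + J)**2 = (7/24 - 440/279)**2 = (-2869/2232)**2 = 8231161/4981824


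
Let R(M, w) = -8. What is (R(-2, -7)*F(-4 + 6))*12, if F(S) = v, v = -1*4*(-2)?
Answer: -768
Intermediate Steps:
v = 8 (v = -4*(-2) = 8)
F(S) = 8
(R(-2, -7)*F(-4 + 6))*12 = -8*8*12 = -64*12 = -768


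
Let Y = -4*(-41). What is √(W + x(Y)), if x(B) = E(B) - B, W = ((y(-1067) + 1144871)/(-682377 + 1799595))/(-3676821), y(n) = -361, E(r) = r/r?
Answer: I*√76402211163348577825418102/684635100663 ≈ 12.767*I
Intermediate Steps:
E(r) = 1
Y = 164
W = -572255/2053905301989 (W = ((-361 + 1144871)/(-682377 + 1799595))/(-3676821) = (1144510/1117218)*(-1/3676821) = (1144510*(1/1117218))*(-1/3676821) = (572255/558609)*(-1/3676821) = -572255/2053905301989 ≈ -2.7862e-7)
x(B) = 1 - B
√(W + x(Y)) = √(-572255/2053905301989 + (1 - 1*164)) = √(-572255/2053905301989 + (1 - 164)) = √(-572255/2053905301989 - 163) = √(-334786564796462/2053905301989) = I*√76402211163348577825418102/684635100663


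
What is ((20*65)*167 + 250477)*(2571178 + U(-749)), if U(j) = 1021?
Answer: 1202701091823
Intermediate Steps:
((20*65)*167 + 250477)*(2571178 + U(-749)) = ((20*65)*167 + 250477)*(2571178 + 1021) = (1300*167 + 250477)*2572199 = (217100 + 250477)*2572199 = 467577*2572199 = 1202701091823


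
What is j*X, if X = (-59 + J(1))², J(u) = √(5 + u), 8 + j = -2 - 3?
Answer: -45331 + 1534*√6 ≈ -41574.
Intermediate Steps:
j = -13 (j = -8 + (-2 - 3) = -8 - 5 = -13)
X = (-59 + √6)² (X = (-59 + √(5 + 1))² = (-59 + √6)² ≈ 3198.0)
j*X = -13*(59 - √6)²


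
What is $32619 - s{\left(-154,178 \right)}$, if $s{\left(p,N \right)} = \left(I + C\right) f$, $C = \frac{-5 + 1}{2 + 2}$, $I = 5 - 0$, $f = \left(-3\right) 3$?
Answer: $32655$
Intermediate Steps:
$f = -9$
$I = 5$ ($I = 5 + 0 = 5$)
$C = -1$ ($C = - \frac{4}{4} = \left(-4\right) \frac{1}{4} = -1$)
$s{\left(p,N \right)} = -36$ ($s{\left(p,N \right)} = \left(5 - 1\right) \left(-9\right) = 4 \left(-9\right) = -36$)
$32619 - s{\left(-154,178 \right)} = 32619 - -36 = 32619 + 36 = 32655$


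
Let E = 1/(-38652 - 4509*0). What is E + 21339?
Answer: 824795027/38652 ≈ 21339.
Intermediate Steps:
E = -1/38652 (E = 1/(-38652 + 0) = 1/(-38652) = -1/38652 ≈ -2.5872e-5)
E + 21339 = -1/38652 + 21339 = 824795027/38652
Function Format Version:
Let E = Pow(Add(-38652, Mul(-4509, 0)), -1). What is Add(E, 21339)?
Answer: Rational(824795027, 38652) ≈ 21339.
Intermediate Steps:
E = Rational(-1, 38652) (E = Pow(Add(-38652, 0), -1) = Pow(-38652, -1) = Rational(-1, 38652) ≈ -2.5872e-5)
Add(E, 21339) = Add(Rational(-1, 38652), 21339) = Rational(824795027, 38652)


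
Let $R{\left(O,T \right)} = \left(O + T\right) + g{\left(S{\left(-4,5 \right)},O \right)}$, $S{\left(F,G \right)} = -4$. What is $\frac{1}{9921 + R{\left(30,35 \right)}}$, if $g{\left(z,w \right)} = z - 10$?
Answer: $\frac{1}{9972} \approx 0.00010028$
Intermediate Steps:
$g{\left(z,w \right)} = -10 + z$
$R{\left(O,T \right)} = -14 + O + T$ ($R{\left(O,T \right)} = \left(O + T\right) - 14 = -14 + O + T$)
$\frac{1}{9921 + R{\left(30,35 \right)}} = \frac{1}{9921 + \left(-14 + 30 + 35\right)} = \frac{1}{9921 + 51} = \frac{1}{9972}$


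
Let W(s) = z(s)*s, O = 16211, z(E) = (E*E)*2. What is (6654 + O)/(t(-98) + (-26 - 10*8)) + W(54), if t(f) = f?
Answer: 3777791/12 ≈ 3.1482e+5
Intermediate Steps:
z(E) = 2*E**2 (z(E) = E**2*2 = 2*E**2)
W(s) = 2*s**3 (W(s) = (2*s**2)*s = 2*s**3)
(6654 + O)/(t(-98) + (-26 - 10*8)) + W(54) = (6654 + 16211)/(-98 + (-26 - 10*8)) + 2*54**3 = 22865/(-98 + (-26 - 80)) + 2*157464 = 22865/(-98 - 106) + 314928 = 22865/(-204) + 314928 = 22865*(-1/204) + 314928 = -1345/12 + 314928 = 3777791/12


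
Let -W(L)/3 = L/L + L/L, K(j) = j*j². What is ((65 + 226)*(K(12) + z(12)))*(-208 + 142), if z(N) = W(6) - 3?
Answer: -33015114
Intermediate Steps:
K(j) = j³
W(L) = -6 (W(L) = -3*(L/L + L/L) = -3*(1 + 1) = -3*2 = -6)
z(N) = -9 (z(N) = -6 - 3 = -9)
((65 + 226)*(K(12) + z(12)))*(-208 + 142) = ((65 + 226)*(12³ - 9))*(-208 + 142) = (291*(1728 - 9))*(-66) = (291*1719)*(-66) = 500229*(-66) = -33015114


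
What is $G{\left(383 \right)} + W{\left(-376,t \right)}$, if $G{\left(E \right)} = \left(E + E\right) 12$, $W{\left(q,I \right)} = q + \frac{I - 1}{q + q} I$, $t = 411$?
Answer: $\frac{3230561}{376} \approx 8591.9$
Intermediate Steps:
$W{\left(q,I \right)} = q + \frac{I \left(-1 + I\right)}{2 q}$ ($W{\left(q,I \right)} = q + \frac{-1 + I}{2 q} I = q + \frac{I \left(-1 + I\right)}{2 q}$)
$G{\left(E \right)} = 24 E$ ($G{\left(E \right)} = 2 E 12 = 24 E$)
$G{\left(383 \right)} + W{\left(-376,t \right)} = 24 \cdot 383 + \frac{411^{2} - 411 + 2 \left(-376\right)^{2}}{2 \left(-376\right)} = 9192 + \frac{1}{2} \left(- \frac{1}{376}\right) \left(168921 - 411 + 2 \cdot 141376\right) = 9192 + \frac{1}{2} \left(- \frac{1}{376}\right) \left(168921 - 411 + 282752\right) = 9192 + \frac{1}{2} \left(- \frac{1}{376}\right) 451262 = 9192 - \frac{225631}{376} = \frac{3230561}{376}$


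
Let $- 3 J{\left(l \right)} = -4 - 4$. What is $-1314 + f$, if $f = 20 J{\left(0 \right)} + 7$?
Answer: $- \frac{3761}{3} \approx -1253.7$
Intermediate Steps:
$J{\left(l \right)} = \frac{8}{3}$ ($J{\left(l \right)} = - \frac{-4 - 4}{3} = \left(- \frac{1}{3}\right) \left(-8\right) = \frac{8}{3}$)
$f = \frac{181}{3}$ ($f = 20 \cdot \frac{8}{3} + 7 = \frac{160}{3} + 7 = \frac{181}{3} \approx 60.333$)
$-1314 + f = -1314 + \frac{181}{3} = - \frac{3761}{3}$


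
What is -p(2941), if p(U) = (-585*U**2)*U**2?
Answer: 43765910118076185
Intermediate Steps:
p(U) = -585*U**4
-p(2941) = -(-585)*2941**4 = -(-585)*74813521569361 = -1*(-43765910118076185) = 43765910118076185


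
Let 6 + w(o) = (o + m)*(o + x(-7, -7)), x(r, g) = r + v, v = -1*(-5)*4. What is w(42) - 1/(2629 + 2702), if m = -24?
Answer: 5245703/5331 ≈ 984.00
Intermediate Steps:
v = 20 (v = 5*4 = 20)
x(r, g) = 20 + r (x(r, g) = r + 20 = 20 + r)
w(o) = -6 + (-24 + o)*(13 + o) (w(o) = -6 + (o - 24)*(o + (20 - 7)) = -6 + (-24 + o)*(o + 13) = -6 + (-24 + o)*(13 + o))
w(42) - 1/(2629 + 2702) = (-318 + 42**2 - 11*42) - 1/(2629 + 2702) = (-318 + 1764 - 462) - 1/5331 = 984 - 1*1/5331 = 984 - 1/5331 = 5245703/5331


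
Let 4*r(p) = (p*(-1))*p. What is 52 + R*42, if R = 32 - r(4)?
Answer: 1564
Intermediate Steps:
r(p) = -p²/4 (r(p) = ((p*(-1))*p)/4 = ((-p)*p)/4 = (-p²)/4 = -p²/4)
R = 36 (R = 32 - (-1)*4²/4 = 32 - (-1)*16/4 = 32 - 1*(-4) = 32 + 4 = 36)
52 + R*42 = 52 + 36*42 = 52 + 1512 = 1564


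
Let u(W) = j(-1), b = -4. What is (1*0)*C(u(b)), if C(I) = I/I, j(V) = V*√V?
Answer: 0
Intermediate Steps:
j(V) = V^(3/2)
u(W) = -I (u(W) = (-1)^(3/2) = -I)
C(I) = 1
(1*0)*C(u(b)) = (1*0)*1 = 0*1 = 0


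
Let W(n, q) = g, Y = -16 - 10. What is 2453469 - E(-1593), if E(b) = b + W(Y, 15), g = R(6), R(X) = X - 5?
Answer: 2455061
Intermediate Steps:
R(X) = -5 + X
g = 1 (g = -5 + 6 = 1)
Y = -26
W(n, q) = 1
E(b) = 1 + b (E(b) = b + 1 = 1 + b)
2453469 - E(-1593) = 2453469 - (1 - 1593) = 2453469 - 1*(-1592) = 2453469 + 1592 = 2455061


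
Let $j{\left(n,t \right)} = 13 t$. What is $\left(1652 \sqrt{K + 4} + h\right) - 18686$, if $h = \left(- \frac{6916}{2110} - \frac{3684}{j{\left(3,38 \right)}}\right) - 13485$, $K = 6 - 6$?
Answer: $- \frac{7525104631}{260585} \approx -28878.0$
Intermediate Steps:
$K = 0$ ($K = 6 - 6 = 0$)
$h = - \frac{3516786161}{260585}$ ($h = \left(- \frac{6916}{2110} - \frac{3684}{13 \cdot 38}\right) - 13485 = \left(\left(-6916\right) \frac{1}{2110} - \frac{3684}{494}\right) - 13485 = \left(- \frac{3458}{1055} - \frac{1842}{247}\right) - 13485 = - \frac{2797436}{260585} - 13485 = - \frac{3516786161}{260585} \approx -13496.0$)
$\left(1652 \sqrt{K + 4} + h\right) - 18686 = \left(1652 \sqrt{0 + 4} - \frac{3516786161}{260585}\right) - 18686 = \left(1652 \sqrt{4} - \frac{3516786161}{260585}\right) - 18686 = \left(1652 \cdot 2 - \frac{3516786161}{260585}\right) - 18686 = \left(3304 - \frac{3516786161}{260585}\right) - 18686 = - \frac{2655813321}{260585} - 18686 = - \frac{7525104631}{260585}$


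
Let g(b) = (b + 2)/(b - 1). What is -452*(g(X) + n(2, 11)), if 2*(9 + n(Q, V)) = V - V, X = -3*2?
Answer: 26668/7 ≈ 3809.7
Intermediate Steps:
X = -6
n(Q, V) = -9 (n(Q, V) = -9 + (V - V)/2 = -9 + (½)*0 = -9 + 0 = -9)
g(b) = (2 + b)/(-1 + b)
-452*(g(X) + n(2, 11)) = -452*((2 - 6)/(-1 - 6) - 9) = -452*(-4/(-7) - 9) = -452*(-⅐*(-4) - 9) = -452*(4/7 - 9) = -452*(-59/7) = 26668/7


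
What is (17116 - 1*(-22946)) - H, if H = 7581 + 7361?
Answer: 25120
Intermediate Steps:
H = 14942
(17116 - 1*(-22946)) - H = (17116 - 1*(-22946)) - 1*14942 = (17116 + 22946) - 14942 = 40062 - 14942 = 25120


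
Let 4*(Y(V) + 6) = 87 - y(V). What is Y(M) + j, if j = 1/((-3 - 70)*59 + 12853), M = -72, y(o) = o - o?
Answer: 269201/17092 ≈ 15.750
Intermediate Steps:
y(o) = 0
Y(V) = 63/4 (Y(V) = -6 + (87 - 1*0)/4 = -6 + (87 + 0)/4 = -6 + (1/4)*87 = -6 + 87/4 = 63/4)
j = 1/8546 (j = 1/(-73*59 + 12853) = 1/(-4307 + 12853) = 1/8546 ≈ 0.00011701)
Y(M) + j = 63/4 + 1/8546 = 269201/17092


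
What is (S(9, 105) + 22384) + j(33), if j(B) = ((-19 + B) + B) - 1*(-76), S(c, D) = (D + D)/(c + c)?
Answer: 67556/3 ≈ 22519.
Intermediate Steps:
S(c, D) = D/c (S(c, D) = (2*D)/((2*c)) = (2*D)*(1/(2*c)) = D/c)
j(B) = 57 + 2*B (j(B) = (-19 + 2*B) + 76 = 57 + 2*B)
(S(9, 105) + 22384) + j(33) = (105/9 + 22384) + (57 + 2*33) = (105*(⅑) + 22384) + (57 + 66) = (35/3 + 22384) + 123 = 67187/3 + 123 = 67556/3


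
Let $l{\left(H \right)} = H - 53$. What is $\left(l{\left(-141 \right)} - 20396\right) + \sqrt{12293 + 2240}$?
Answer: $-20590 + \sqrt{14533} \approx -20469.0$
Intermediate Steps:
$l{\left(H \right)} = -53 + H$
$\left(l{\left(-141 \right)} - 20396\right) + \sqrt{12293 + 2240} = \left(\left(-53 - 141\right) - 20396\right) + \sqrt{12293 + 2240} = \left(-194 - 20396\right) + \sqrt{14533} = -20590 + \sqrt{14533}$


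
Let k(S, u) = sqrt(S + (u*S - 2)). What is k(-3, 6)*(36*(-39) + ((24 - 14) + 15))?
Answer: -1379*I*sqrt(23) ≈ -6613.5*I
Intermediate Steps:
k(S, u) = sqrt(-2 + S + S*u) (k(S, u) = sqrt(S + (S*u - 2)) = sqrt(S + (-2 + S*u)) = sqrt(-2 + S + S*u))
k(-3, 6)*(36*(-39) + ((24 - 14) + 15)) = sqrt(-2 - 3 - 3*6)*(36*(-39) + ((24 - 14) + 15)) = sqrt(-2 - 3 - 18)*(-1404 + (10 + 15)) = sqrt(-23)*(-1404 + 25) = (I*sqrt(23))*(-1379) = -1379*I*sqrt(23)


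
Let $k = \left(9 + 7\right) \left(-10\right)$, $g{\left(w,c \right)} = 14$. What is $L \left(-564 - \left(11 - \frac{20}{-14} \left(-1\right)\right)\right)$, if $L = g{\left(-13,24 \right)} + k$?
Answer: $\frac{586190}{7} \approx 83741.0$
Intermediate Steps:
$k = -160$ ($k = 16 \left(-10\right) = -160$)
$L = -146$ ($L = 14 - 160 = -146$)
$L \left(-564 - \left(11 - \frac{20}{-14} \left(-1\right)\right)\right) = - 146 \left(-564 - \left(11 - \frac{20}{-14} \left(-1\right)\right)\right) = - 146 \left(-564 - \left(11 - 20 \left(- \frac{1}{14}\right) \left(-1\right)\right)\right) = - 146 \left(-564 - \frac{67}{7}\right) = \left(-146\right) \left(- \frac{4015}{7}\right) = \frac{586190}{7}$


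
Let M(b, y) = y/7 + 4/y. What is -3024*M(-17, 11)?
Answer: -64368/11 ≈ -5851.6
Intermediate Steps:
M(b, y) = 4/y + y/7 (M(b, y) = y*(1/7) + 4/y = y/7 + 4/y = 4/y + y/7)
-3024*M(-17, 11) = -3024*(4/11 + (1/7)*11) = -3024*(4*(1/11) + 11/7) = -3024*(4/11 + 11/7) = -3024*149/77 = -64368/11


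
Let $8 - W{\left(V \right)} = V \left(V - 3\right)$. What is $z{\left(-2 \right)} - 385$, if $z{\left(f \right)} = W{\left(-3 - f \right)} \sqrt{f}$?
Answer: $-385 + 4 i \sqrt{2} \approx -385.0 + 5.6569 i$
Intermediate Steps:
$W{\left(V \right)} = 8 - V \left(-3 + V\right)$ ($W{\left(V \right)} = 8 - V \left(V - 3\right) = 8 - V \left(-3 + V\right)$)
$z{\left(f \right)} = \sqrt{f} \left(-1 - \left(-3 - f\right)^{2} - 3 f\right)$ ($z{\left(f \right)} = \left(8 - \left(-3 - f\right)^{2} + 3 \left(-3 - f\right)\right) \sqrt{f} = \left(8 - \left(-3 - f\right)^{2} - \left(9 + 3 f\right)\right) \sqrt{f} = \left(-1 - \left(-3 - f\right)^{2} - 3 f\right) \sqrt{f} = \sqrt{f} \left(-1 - \left(-3 - f\right)^{2} - 3 f\right)$)
$z{\left(-2 \right)} - 385 = \sqrt{-2} \left(-10 - \left(-2\right)^{2} - -18\right) - 385 = i \sqrt{2} \left(-10 - 4 + 18\right) - 385 = i \sqrt{2} \cdot 4 - 385 = 4 i \sqrt{2} - 385 = -385 + 4 i \sqrt{2}$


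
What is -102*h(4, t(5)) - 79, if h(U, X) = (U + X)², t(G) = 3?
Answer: -5077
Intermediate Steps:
-102*h(4, t(5)) - 79 = -102*(4 + 3)² - 79 = -102*7² - 79 = -102*49 - 79 = -4998 - 79 = -5077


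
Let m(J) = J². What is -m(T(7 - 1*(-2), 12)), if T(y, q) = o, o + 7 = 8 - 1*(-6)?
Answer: -49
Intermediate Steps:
o = 7 (o = -7 + (8 - 1*(-6)) = -7 + (8 + 6) = -7 + 14 = 7)
T(y, q) = 7
-m(T(7 - 1*(-2), 12)) = -1*7² = -1*49 = -49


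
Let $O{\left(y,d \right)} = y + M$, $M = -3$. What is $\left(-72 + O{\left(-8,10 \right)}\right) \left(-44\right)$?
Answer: $3652$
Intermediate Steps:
$O{\left(y,d \right)} = -3 + y$ ($O{\left(y,d \right)} = y - 3 = -3 + y$)
$\left(-72 + O{\left(-8,10 \right)}\right) \left(-44\right) = \left(-72 - 11\right) \left(-44\right) = \left(-83\right) \left(-44\right) = 3652$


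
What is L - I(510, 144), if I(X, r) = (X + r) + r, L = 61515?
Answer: 60717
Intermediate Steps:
I(X, r) = X + 2*r
L - I(510, 144) = 61515 - (510 + 2*144) = 61515 - (510 + 288) = 61515 - 1*798 = 61515 - 798 = 60717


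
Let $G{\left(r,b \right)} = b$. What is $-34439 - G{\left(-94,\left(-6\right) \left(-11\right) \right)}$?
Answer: $-34505$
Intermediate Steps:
$-34439 - G{\left(-94,\left(-6\right) \left(-11\right) \right)} = -34439 - \left(-6\right) \left(-11\right) = -34439 - 66 = -34505$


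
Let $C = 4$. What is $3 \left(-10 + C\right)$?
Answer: $-18$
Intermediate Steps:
$3 \left(-10 + C\right) = 3 \left(-10 + 4\right) = 3 \left(-6\right) = -18$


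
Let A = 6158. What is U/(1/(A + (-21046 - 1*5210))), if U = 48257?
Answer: -969869186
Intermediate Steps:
U/(1/(A + (-21046 - 1*5210))) = 48257/(1/(6158 + (-21046 - 1*5210))) = 48257/(1/(6158 + (-21046 - 5210))) = 48257/(1/(6158 - 26256)) = 48257/(1/(-20098)) = 48257/(-1/20098) = 48257*(-20098) = -969869186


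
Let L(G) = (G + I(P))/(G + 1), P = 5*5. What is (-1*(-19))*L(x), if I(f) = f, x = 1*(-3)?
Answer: -209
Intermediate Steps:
P = 25
x = -3
L(G) = (25 + G)/(1 + G) (L(G) = (G + 25)/(G + 1) = (25 + G)/(1 + G))
(-1*(-19))*L(x) = (-1*(-19))*((25 - 3)/(1 - 3)) = 19*(22/(-2)) = 19*(-½*22) = 19*(-11) = -209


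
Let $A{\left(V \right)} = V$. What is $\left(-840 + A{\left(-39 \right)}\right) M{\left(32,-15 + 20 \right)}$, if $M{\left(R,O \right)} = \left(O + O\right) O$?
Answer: $-43950$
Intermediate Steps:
$M{\left(R,O \right)} = 2 O^{2}$ ($M{\left(R,O \right)} = 2 O O = 2 O^{2}$)
$\left(-840 + A{\left(-39 \right)}\right) M{\left(32,-15 + 20 \right)} = \left(-840 - 39\right) 2 \left(-15 + 20\right)^{2} = - 879 \cdot 2 \cdot 5^{2} = - 879 \cdot 2 \cdot 25 = \left(-879\right) 50 = -43950$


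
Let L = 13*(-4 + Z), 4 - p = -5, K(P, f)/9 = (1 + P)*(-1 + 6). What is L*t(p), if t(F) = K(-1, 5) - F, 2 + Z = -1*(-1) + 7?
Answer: -234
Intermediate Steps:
K(P, f) = 45 + 45*P (K(P, f) = 9*((1 + P)*(-1 + 6)) = 9*((1 + P)*5) = 9*(5 + 5*P) = 45 + 45*P)
Z = 6 (Z = -2 + (-1*(-1) + 7) = -2 + (1 + 7) = -2 + 8 = 6)
p = 9 (p = 4 - 1*(-5) = 4 + 5 = 9)
t(F) = -F (t(F) = (45 + 45*(-1)) - F = (45 - 45) - F = 0 - F = -F)
L = 26 (L = 13*(-4 + 6) = 13*2 = 26)
L*t(p) = 26*(-1*9) = 26*(-9) = -234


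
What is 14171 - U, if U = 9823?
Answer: 4348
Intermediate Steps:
14171 - U = 14171 - 1*9823 = 14171 - 9823 = 4348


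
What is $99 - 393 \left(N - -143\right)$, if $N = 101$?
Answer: $-95793$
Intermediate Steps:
$99 - 393 \left(N - -143\right) = 99 - 393 \left(101 - -143\right) = 99 - 393 \left(101 + 143\right) = 99 - 95892 = -95793$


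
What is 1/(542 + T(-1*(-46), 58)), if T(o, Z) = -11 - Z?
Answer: 1/473 ≈ 0.0021142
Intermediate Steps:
1/(542 + T(-1*(-46), 58)) = 1/(542 + (-11 - 1*58)) = 1/(542 + (-11 - 58)) = 1/(542 - 69) = 1/473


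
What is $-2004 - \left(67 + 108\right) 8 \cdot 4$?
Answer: $-7604$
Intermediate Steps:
$-2004 - \left(67 + 108\right) 8 \cdot 4 = -2004 - 175 \cdot 32 = -2004 - 5600 = -7604$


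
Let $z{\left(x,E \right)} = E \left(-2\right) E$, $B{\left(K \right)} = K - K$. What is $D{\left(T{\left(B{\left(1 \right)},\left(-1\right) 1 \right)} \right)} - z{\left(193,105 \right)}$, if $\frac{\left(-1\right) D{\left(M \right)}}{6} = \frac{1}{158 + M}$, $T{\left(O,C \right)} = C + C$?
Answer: $\frac{573299}{26} \approx 22050.0$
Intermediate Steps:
$B{\left(K \right)} = 0$
$z{\left(x,E \right)} = - 2 E^{2}$ ($z{\left(x,E \right)} = - 2 E E = - 2 E^{2}$)
$T{\left(O,C \right)} = 2 C$
$D{\left(M \right)} = - \frac{6}{158 + M}$
$D{\left(T{\left(B{\left(1 \right)},\left(-1\right) 1 \right)} \right)} - z{\left(193,105 \right)} = - \frac{6}{158 + 2 \left(\left(-1\right) 1\right)} - - 2 \cdot 105^{2} = - \frac{6}{158 + 2 \left(-1\right)} - \left(-2\right) 11025 = - \frac{6}{158 - 2} - -22050 = - \frac{6}{156} + 22050 = \left(-6\right) \frac{1}{156} + 22050 = - \frac{1}{26} + 22050 = \frac{573299}{26}$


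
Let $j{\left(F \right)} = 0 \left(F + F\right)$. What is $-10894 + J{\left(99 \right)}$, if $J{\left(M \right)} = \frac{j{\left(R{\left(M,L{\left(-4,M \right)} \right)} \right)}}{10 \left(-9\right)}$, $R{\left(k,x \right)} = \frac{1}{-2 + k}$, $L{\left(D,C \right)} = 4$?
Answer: $-10894$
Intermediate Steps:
$j{\left(F \right)} = 0$ ($j{\left(F \right)} = 0 \cdot 2 F = 0$)
$J{\left(M \right)} = 0$ ($J{\left(M \right)} = \frac{0}{10 \left(-9\right)} = \frac{0}{-90} = 0 \left(- \frac{1}{90}\right) = 0$)
$-10894 + J{\left(99 \right)} = -10894 + 0 = -10894$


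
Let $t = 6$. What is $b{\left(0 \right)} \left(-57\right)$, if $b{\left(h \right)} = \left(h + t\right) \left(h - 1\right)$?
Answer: $342$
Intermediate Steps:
$b{\left(h \right)} = \left(-1 + h\right) \left(6 + h\right)$ ($b{\left(h \right)} = \left(h + 6\right) \left(h - 1\right) = \left(6 + h\right) \left(-1 + h\right) = \left(-1 + h\right) \left(6 + h\right)$)
$b{\left(0 \right)} \left(-57\right) = \left(-6 + 0^{2} + 5 \cdot 0\right) \left(-57\right) = \left(-6 + 0 + 0\right) \left(-57\right) = \left(-6\right) \left(-57\right) = 342$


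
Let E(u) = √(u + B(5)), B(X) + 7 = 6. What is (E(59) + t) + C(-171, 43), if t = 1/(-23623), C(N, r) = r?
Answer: 1015788/23623 + √58 ≈ 50.616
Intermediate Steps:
B(X) = -1 (B(X) = -7 + 6 = -1)
t = -1/23623 ≈ -4.2332e-5
E(u) = √(-1 + u) (E(u) = √(u - 1) = √(-1 + u))
(E(59) + t) + C(-171, 43) = (√(-1 + 59) - 1/23623) + 43 = (√58 - 1/23623) + 43 = (-1/23623 + √58) + 43 = 1015788/23623 + √58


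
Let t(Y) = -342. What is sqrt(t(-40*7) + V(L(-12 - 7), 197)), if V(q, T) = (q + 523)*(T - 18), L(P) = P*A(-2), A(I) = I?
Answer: sqrt(100077) ≈ 316.35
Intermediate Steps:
L(P) = -2*P (L(P) = P*(-2) = -2*P)
V(q, T) = (-18 + T)*(523 + q) (V(q, T) = (523 + q)*(-18 + T) = (-18 + T)*(523 + q))
sqrt(t(-40*7) + V(L(-12 - 7), 197)) = sqrt(-342 + (-9414 - (-36)*(-12 - 7) + 523*197 + 197*(-2*(-12 - 7)))) = sqrt(-342 + (-9414 - (-36)*(-19) + 103031 + 197*(-2*(-19)))) = sqrt(-342 + (-9414 - 18*38 + 103031 + 197*38)) = sqrt(-342 + (-9414 - 684 + 103031 + 7486)) = sqrt(-342 + 100419) = sqrt(100077)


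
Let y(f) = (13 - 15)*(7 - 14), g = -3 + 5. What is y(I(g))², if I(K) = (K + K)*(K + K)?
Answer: 196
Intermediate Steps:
g = 2
I(K) = 4*K² (I(K) = (2*K)*(2*K) = 4*K²)
y(f) = 14 (y(f) = -2*(-7) = 14)
y(I(g))² = 14² = 196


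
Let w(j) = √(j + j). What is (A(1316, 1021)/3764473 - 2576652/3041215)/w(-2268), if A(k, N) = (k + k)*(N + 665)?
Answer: -316317735107*I*√14/240420006848595 ≈ -0.0049229*I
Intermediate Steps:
A(k, N) = 2*k*(665 + N) (A(k, N) = (2*k)*(665 + N) = 2*k*(665 + N))
w(j) = √2*√j (w(j) = √(2*j) = √2*√j)
(A(1316, 1021)/3764473 - 2576652/3041215)/w(-2268) = ((2*1316*(665 + 1021))/3764473 - 2576652/3041215)/((√2*√(-2268))) = ((2*1316*1686)*(1/3764473) - 2576652*1/3041215)/((√2*(18*I*√7))) = (4437552*(1/3764473) - 2576652/3041215)/((18*I*√14)) = (4437552/3764473 - 2576652/3041215)*(-I*√14/252) = 3795812821284*(-I*√14/252)/11448571754695 = -316317735107*I*√14/240420006848595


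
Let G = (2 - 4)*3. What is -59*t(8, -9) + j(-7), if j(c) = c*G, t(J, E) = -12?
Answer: 750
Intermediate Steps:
G = -6 (G = -2*3 = -6)
j(c) = -6*c (j(c) = c*(-6) = -6*c)
-59*t(8, -9) + j(-7) = -59*(-12) - 6*(-7) = 708 + 42 = 750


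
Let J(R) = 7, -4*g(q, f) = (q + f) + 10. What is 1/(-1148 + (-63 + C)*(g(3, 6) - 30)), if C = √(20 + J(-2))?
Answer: 8330/8412779 + 834*√3/8412779 ≈ 0.0011619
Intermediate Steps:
g(q, f) = -5/2 - f/4 - q/4 (g(q, f) = -((q + f) + 10)/4 = -((f + q) + 10)/4 = -(10 + f + q)/4 = -5/2 - f/4 - q/4)
C = 3*√3 (C = √(20 + 7) = √27 = 3*√3 ≈ 5.1962)
1/(-1148 + (-63 + C)*(g(3, 6) - 30)) = 1/(-1148 + (-63 + 3*√3)*((-5/2 - ¼*6 - ¼*3) - 30)) = 1/(-1148 + (-63 + 3*√3)*((-5/2 - 3/2 - ¾) - 30)) = 1/(-1148 + (-63 + 3*√3)*(-19/4 - 30)) = 1/(-1148 + (-63 + 3*√3)*(-139/4)) = 1/(-1148 + (8757/4 - 417*√3/4)) = 1/(4165/4 - 417*√3/4)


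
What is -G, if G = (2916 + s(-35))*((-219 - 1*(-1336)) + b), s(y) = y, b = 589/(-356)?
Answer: -1143938503/356 ≈ -3.2133e+6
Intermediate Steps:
b = -589/356 (b = 589*(-1/356) = -589/356 ≈ -1.6545)
G = 1143938503/356 (G = (2916 - 35)*((-219 - 1*(-1336)) - 589/356) = 2881*((-219 + 1336) - 589/356) = 2881*(1117 - 589/356) = 2881*(397063/356) = 1143938503/356 ≈ 3.2133e+6)
-G = -1*1143938503/356 = -1143938503/356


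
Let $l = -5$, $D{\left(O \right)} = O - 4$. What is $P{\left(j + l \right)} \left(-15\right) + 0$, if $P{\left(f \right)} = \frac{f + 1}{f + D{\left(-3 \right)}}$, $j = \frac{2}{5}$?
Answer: $- \frac{135}{29} \approx -4.6552$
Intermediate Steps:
$D{\left(O \right)} = -4 + O$ ($D{\left(O \right)} = O - 4 = -4 + O$)
$j = \frac{2}{5}$ ($j = 2 \cdot \frac{1}{5} = \frac{2}{5} \approx 0.4$)
$P{\left(f \right)} = \frac{1 + f}{-7 + f}$ ($P{\left(f \right)} = \frac{f + 1}{f - 7} = \frac{1 + f}{f - 7} = \frac{1 + f}{-7 + f}$)
$P{\left(j + l \right)} \left(-15\right) + 0 = \frac{1 + \left(\frac{2}{5} - 5\right)}{-7 + \left(\frac{2}{5} - 5\right)} \left(-15\right) + 0 = \frac{1 - \frac{23}{5}}{-7 - \frac{23}{5}} \left(-15\right) + 0 = \frac{1}{- \frac{58}{5}} \left(- \frac{18}{5}\right) \left(-15\right) + 0 = \left(- \frac{5}{58}\right) \left(- \frac{18}{5}\right) \left(-15\right) + 0 = \frac{9}{29} \left(-15\right) + 0 = - \frac{135}{29} + 0 = - \frac{135}{29}$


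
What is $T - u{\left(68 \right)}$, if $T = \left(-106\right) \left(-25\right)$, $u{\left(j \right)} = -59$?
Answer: $2709$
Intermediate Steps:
$T = 2650$
$T - u{\left(68 \right)} = 2650 - -59 = 2650 + 59 = 2709$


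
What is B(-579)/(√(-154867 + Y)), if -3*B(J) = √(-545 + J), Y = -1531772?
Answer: -2*√473945559/5059917 ≈ -0.0086050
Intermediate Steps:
B(J) = -√(-545 + J)/3
B(-579)/(√(-154867 + Y)) = (-√(-545 - 579)/3)/(√(-154867 - 1531772)) = (-2*I*√281/3)/(√(-1686639)) = (-2*I*√281/3)/((I*√1686639)) = (-2*I*√281/3)*(-I*√1686639/1686639) = -2*√473945559/5059917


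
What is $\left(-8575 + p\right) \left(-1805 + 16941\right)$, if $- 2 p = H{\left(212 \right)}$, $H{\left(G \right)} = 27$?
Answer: $-129995536$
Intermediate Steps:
$p = - \frac{27}{2}$ ($p = \left(- \frac{1}{2}\right) 27 = - \frac{27}{2} \approx -13.5$)
$\left(-8575 + p\right) \left(-1805 + 16941\right) = \left(-8575 - \frac{27}{2}\right) \left(-1805 + 16941\right) = \left(- \frac{17177}{2}\right) 15136 = -129995536$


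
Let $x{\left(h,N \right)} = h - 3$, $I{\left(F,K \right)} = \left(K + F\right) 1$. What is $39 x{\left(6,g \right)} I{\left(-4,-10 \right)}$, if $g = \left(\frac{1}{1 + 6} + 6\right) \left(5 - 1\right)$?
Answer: $-1638$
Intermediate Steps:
$I{\left(F,K \right)} = F + K$ ($I{\left(F,K \right)} = \left(F + K\right) 1 = F + K$)
$g = \frac{172}{7}$ ($g = \left(\frac{1}{7} + 6\right) 4 = \frac{43}{7} \cdot 4 = \frac{172}{7} \approx 24.571$)
$x{\left(h,N \right)} = -3 + h$ ($x{\left(h,N \right)} = h - 3 = -3 + h$)
$39 x{\left(6,g \right)} I{\left(-4,-10 \right)} = 39 \left(-3 + 6\right) \left(-4 - 10\right) = 39 \cdot 3 \left(-14\right) = 117 \left(-14\right) = -1638$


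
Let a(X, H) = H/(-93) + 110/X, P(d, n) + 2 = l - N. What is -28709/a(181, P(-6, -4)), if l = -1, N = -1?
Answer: -483258597/10592 ≈ -45625.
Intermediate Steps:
P(d, n) = -2 (P(d, n) = -2 + (-1 - 1*(-1)) = -2 + (-1 + 1) = -2 + 0 = -2)
a(X, H) = 110/X - H/93 (a(X, H) = H*(-1/93) + 110/X = -H/93 + 110/X = 110/X - H/93)
-28709/a(181, P(-6, -4)) = -28709/(110/181 - 1/93*(-2)) = -28709/(110*(1/181) + 2/93) = -28709/(110/181 + 2/93) = -28709/10592/16833 = -28709*16833/10592 = -483258597/10592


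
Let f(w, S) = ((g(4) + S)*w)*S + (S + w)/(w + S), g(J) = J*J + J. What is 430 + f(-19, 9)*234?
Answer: -1159742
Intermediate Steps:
g(J) = J + J² (g(J) = J² + J = J + J²)
f(w, S) = 1 + S*w*(20 + S) (f(w, S) = ((4*(1 + 4) + S)*w)*S + (S + w)/(w + S) = ((4*5 + S)*w)*S + (S + w)/(S + w) = ((20 + S)*w)*S + 1 = (w*(20 + S))*S + 1 = S*w*(20 + S) + 1 = 1 + S*w*(20 + S))
430 + f(-19, 9)*234 = 430 + (1 - 19*9² + 20*9*(-19))*234 = 430 + (1 - 19*81 - 3420)*234 = 430 + (1 - 1539 - 3420)*234 = 430 - 4958*234 = 430 - 1160172 = -1159742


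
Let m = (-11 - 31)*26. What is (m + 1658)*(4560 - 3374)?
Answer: 671276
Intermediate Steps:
m = -1092 (m = -42*26 = -1092)
(m + 1658)*(4560 - 3374) = (-1092 + 1658)*(4560 - 3374) = 566*1186 = 671276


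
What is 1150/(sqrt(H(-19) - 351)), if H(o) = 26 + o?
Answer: -575*I*sqrt(86)/86 ≈ -62.004*I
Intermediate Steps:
1150/(sqrt(H(-19) - 351)) = 1150/(sqrt((26 - 19) - 351)) = 1150/(sqrt(7 - 351)) = 1150/(sqrt(-344)) = 1150/((2*I*sqrt(86))) = 1150*(-I*sqrt(86)/172) = -575*I*sqrt(86)/86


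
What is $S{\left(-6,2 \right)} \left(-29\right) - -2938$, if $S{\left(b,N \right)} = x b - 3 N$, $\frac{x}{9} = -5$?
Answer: $-4718$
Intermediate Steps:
$x = -45$ ($x = 9 \left(-5\right) = -45$)
$S{\left(b,N \right)} = - 45 b - 3 N$
$S{\left(-6,2 \right)} \left(-29\right) - -2938 = \left(\left(-45\right) \left(-6\right) - 6\right) \left(-29\right) - -2938 = \left(270 - 6\right) \left(-29\right) + 2938 = 264 \left(-29\right) + 2938 = -7656 + 2938 = -4718$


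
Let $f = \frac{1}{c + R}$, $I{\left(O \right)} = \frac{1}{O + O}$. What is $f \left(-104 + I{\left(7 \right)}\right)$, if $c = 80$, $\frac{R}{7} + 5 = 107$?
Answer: $- \frac{1455}{11116} \approx -0.13089$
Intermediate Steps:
$R = 714$ ($R = -35 + 7 \cdot 107 = -35 + 749 = 714$)
$I{\left(O \right)} = \frac{1}{2 O}$
$f = \frac{1}{794}$ ($f = \frac{1}{80 + 714} = \frac{1}{794} \approx 0.0012594$)
$f \left(-104 + I{\left(7 \right)}\right) = \frac{-104 + \frac{1}{2 \cdot 7}}{794} = \frac{-104 + \frac{1}{2} \cdot \frac{1}{7}}{794} = \frac{-104 + \frac{1}{14}}{794} = \frac{1}{794} \left(- \frac{1455}{14}\right) = - \frac{1455}{11116}$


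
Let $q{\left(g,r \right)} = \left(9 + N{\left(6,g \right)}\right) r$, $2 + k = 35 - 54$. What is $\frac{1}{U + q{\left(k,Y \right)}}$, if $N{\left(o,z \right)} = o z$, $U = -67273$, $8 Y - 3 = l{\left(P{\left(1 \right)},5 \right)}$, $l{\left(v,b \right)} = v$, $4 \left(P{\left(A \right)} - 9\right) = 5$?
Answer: $- \frac{32}{2158937} \approx -1.4822 \cdot 10^{-5}$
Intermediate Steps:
$P{\left(A \right)} = \frac{41}{4}$ ($P{\left(A \right)} = 9 + \frac{1}{4} \cdot 5 = 9 + \frac{5}{4} = \frac{41}{4}$)
$Y = \frac{53}{32}$ ($Y = \frac{3}{8} + \frac{1}{8} \cdot \frac{41}{4} = \frac{3}{8} + \frac{41}{32} = \frac{53}{32} \approx 1.6563$)
$k = -21$ ($k = -2 + \left(35 - 54\right) = -2 - 19 = -21$)
$q{\left(g,r \right)} = r \left(9 + 6 g\right)$ ($q{\left(g,r \right)} = \left(9 + 6 g\right) r = r \left(9 + 6 g\right)$)
$\frac{1}{U + q{\left(k,Y \right)}} = \frac{1}{-67273 + 3 \cdot \frac{53}{32} \left(3 + 2 \left(-21\right)\right)} = \frac{1}{-67273 + 3 \cdot \frac{53}{32} \left(3 - 42\right)} = \frac{1}{-67273 + 3 \cdot \frac{53}{32} \left(-39\right)} = \frac{1}{-67273 - \frac{6201}{32}} = \frac{1}{- \frac{2158937}{32}} = - \frac{32}{2158937}$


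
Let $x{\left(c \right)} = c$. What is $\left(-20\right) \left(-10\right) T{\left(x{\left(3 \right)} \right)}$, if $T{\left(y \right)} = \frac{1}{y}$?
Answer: $\frac{200}{3} \approx 66.667$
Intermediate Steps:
$\left(-20\right) \left(-10\right) T{\left(x{\left(3 \right)} \right)} = \frac{\left(-20\right) \left(-10\right)}{3} = 200 \cdot \frac{1}{3} = \frac{200}{3}$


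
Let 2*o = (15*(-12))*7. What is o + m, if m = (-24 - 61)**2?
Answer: 6595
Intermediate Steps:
m = 7225 (m = (-85)**2 = 7225)
o = -630 (o = ((15*(-12))*7)/2 = (-180*7)/2 = (1/2)*(-1260) = -630)
o + m = -630 + 7225 = 6595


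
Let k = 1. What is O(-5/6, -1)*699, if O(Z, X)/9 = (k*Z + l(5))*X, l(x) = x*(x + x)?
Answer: -618615/2 ≈ -3.0931e+5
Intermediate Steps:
l(x) = 2*x**2 (l(x) = x*(2*x) = 2*x**2)
O(Z, X) = 9*X*(50 + Z) (O(Z, X) = 9*((1*Z + 2*5**2)*X) = 9*((Z + 2*25)*X) = 9*((Z + 50)*X) = 9*((50 + Z)*X) = 9*(X*(50 + Z)) = 9*X*(50 + Z))
O(-5/6, -1)*699 = (9*(-1)*(50 - 5/6))*699 = (9*(-1)*(295/6))*699 = -885/2*699 = -618615/2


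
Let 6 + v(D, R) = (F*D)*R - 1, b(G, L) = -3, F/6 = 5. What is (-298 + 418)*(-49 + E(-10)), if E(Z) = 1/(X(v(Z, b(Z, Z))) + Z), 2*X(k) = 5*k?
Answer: -5227272/889 ≈ -5879.9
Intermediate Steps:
F = 30 (F = 6*5 = 30)
v(D, R) = -7 + 30*D*R (v(D, R) = -6 + ((30*D)*R - 1) = -6 + (30*D*R - 1) = -6 + (-1 + 30*D*R) = -7 + 30*D*R)
X(k) = 5*k/2 (X(k) = (5*k)/2 = 5*k/2)
E(Z) = 1/(-35/2 - 224*Z) (E(Z) = 1/(5*(-7 + 30*Z*(-3))/2 + Z) = 1/(5*(-7 - 90*Z)/2 + Z) = 1/((-35/2 - 225*Z) + Z) = 1/(-35/2 - 224*Z))
(-298 + 418)*(-49 + E(-10)) = (-298 + 418)*(-49 + 2/(7*(-5 - 64*(-10)))) = 120*(-49 + 2/(7*(-5 + 640))) = 120*(-49 + (2/7)/635) = 120*(-49 + (2/7)*(1/635)) = 120*(-49 + 2/4445) = 120*(-217803/4445) = -5227272/889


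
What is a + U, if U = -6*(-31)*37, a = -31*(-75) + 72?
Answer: 9279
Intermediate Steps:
a = 2397 (a = 2325 + 72 = 2397)
U = 6882 (U = 186*37 = 6882)
a + U = 2397 + 6882 = 9279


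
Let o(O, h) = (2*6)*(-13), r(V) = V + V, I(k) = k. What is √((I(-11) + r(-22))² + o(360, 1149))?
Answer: √2869 ≈ 53.563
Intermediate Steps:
r(V) = 2*V
o(O, h) = -156 (o(O, h) = 12*(-13) = -156)
√((I(-11) + r(-22))² + o(360, 1149)) = √((-11 + 2*(-22))² - 156) = √((-11 - 44)² - 156) = √((-55)² - 156) = √(3025 - 156) = √2869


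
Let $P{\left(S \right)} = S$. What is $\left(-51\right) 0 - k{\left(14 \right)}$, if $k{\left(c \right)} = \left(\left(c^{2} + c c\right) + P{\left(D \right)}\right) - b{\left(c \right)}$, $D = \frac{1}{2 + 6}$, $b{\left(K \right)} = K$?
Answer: $- \frac{3025}{8} \approx -378.13$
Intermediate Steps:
$D = \frac{1}{8} \approx 0.125$
$k{\left(c \right)} = \frac{1}{8} - c + 2 c^{2}$ ($k{\left(c \right)} = \left(\left(c^{2} + c c\right) + \frac{1}{8}\right) - c = \left(\left(c^{2} + c^{2}\right) + \frac{1}{8}\right) - c = \left(2 c^{2} + \frac{1}{8}\right) - c = \left(\frac{1}{8} + 2 c^{2}\right) - c = \frac{1}{8} - c + 2 c^{2}$)
$\left(-51\right) 0 - k{\left(14 \right)} = \left(-51\right) 0 - \left(\frac{1}{8} - 14 + 2 \cdot 14^{2}\right) = 0 - \left(\frac{1}{8} - 14 + 2 \cdot 196\right) = 0 - \left(\frac{1}{8} - 14 + 392\right) = 0 - \frac{3025}{8} = - \frac{3025}{8}$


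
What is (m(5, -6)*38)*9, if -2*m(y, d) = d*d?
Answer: -6156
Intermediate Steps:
m(y, d) = -d²/2 (m(y, d) = -d*d/2 = -d²/2)
(m(5, -6)*38)*9 = (-½*(-6)²*38)*9 = (-½*36*38)*9 = -18*38*9 = -684*9 = -6156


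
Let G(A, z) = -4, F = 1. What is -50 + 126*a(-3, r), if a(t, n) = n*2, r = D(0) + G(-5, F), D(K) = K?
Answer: -1058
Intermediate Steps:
r = -4 (r = 0 - 4 = -4)
a(t, n) = 2*n
-50 + 126*a(-3, r) = -50 + 126*(2*(-4)) = -50 + 126*(-8) = -50 - 1008 = -1058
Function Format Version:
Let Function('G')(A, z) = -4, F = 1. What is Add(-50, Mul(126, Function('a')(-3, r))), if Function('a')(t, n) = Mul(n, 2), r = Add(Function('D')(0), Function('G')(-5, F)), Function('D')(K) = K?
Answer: -1058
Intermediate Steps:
r = -4 (r = Add(0, -4) = -4)
Function('a')(t, n) = Mul(2, n)
Add(-50, Mul(126, Function('a')(-3, r))) = Add(-50, Mul(126, Mul(2, -4))) = Add(-50, Mul(126, -8)) = Add(-50, -1008) = -1058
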